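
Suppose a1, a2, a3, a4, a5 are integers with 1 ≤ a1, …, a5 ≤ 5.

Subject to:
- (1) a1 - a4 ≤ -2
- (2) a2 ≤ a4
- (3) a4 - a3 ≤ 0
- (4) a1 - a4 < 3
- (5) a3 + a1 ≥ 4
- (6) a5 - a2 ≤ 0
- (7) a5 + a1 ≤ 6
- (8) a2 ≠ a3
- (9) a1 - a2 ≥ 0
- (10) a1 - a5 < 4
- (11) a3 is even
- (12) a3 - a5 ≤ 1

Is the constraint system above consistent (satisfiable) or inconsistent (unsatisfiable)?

Constraints 1, 3, 6, 9, and 12 give a3 − a4 ≥ 0, a4 − a1 ≥ 2, a1 − a2 ≥ 0, a2 − a5 ≥ 0, a5 − a3 ≥ -1.
Adding all 5 inequalities: the left sides telescope to 0, and the right sides sum to 0 + 2 + 0 + 0 + (-1) = 1. So 0 ≥ 1, which is false.

Unsatisfiable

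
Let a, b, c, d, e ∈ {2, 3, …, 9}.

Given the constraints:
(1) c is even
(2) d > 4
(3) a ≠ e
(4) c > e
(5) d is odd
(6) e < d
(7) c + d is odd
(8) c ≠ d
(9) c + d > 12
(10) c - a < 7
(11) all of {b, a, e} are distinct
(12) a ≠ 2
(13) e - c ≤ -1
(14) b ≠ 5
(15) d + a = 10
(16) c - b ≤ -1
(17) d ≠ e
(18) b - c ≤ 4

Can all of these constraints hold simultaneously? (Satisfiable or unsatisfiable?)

Try a = 3, b = 9, c = 8, d = 7, e = 5.
Check constraint 9: c + d = 15; constraint 10: c - a = 5. The remaining constraints are straightforward to verify.

Satisfiable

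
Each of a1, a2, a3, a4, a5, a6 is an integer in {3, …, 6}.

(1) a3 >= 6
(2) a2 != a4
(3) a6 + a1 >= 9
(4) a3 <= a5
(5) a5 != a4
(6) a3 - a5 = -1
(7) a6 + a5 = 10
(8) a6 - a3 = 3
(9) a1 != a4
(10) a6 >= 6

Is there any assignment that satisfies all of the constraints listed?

Unsatisfiable

From constraint 10: a6 ≥ 6. From constraints 1 and 4: a5 ≥ a3 ≥ 6. Hence a6 + a5 ≥ 12. But constraint 7 requires a6 + a5 = 10, and 10 < 12. Contradiction.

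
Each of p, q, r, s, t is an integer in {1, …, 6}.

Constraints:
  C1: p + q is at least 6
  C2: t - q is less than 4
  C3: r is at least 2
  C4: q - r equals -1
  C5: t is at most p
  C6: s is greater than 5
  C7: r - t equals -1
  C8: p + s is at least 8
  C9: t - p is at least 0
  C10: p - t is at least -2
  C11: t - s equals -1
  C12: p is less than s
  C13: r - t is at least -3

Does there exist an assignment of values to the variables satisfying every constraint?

Satisfiable

The assignment p = 5, q = 3, r = 4, s = 6, t = 5 works:
  constraint 1 holds since p + q = 8.
  constraint 2 holds since t - q = 2.
  constraint 4 holds since q - r = -1.
The rest check out directly.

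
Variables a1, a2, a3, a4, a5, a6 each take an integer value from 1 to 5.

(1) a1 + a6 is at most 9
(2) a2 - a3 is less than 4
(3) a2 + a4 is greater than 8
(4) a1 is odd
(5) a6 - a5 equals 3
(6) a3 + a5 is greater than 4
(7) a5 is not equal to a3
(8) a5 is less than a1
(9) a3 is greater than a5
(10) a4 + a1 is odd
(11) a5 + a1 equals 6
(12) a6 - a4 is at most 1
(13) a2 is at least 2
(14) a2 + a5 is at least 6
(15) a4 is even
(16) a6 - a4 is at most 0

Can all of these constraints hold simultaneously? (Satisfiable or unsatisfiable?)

The assignment a1 = 5, a2 = 5, a3 = 4, a4 = 4, a5 = 1, a6 = 4 works:
  constraint 1 holds since a1 + a6 = 9.
  constraint 2 holds since a2 - a3 = 1.
The rest check out directly.

Satisfiable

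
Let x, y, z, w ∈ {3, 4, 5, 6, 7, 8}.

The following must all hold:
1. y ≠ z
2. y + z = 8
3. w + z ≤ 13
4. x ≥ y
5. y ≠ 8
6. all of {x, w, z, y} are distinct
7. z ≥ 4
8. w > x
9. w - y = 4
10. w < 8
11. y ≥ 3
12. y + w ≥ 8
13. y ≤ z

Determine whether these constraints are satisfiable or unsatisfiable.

Take x = 4, y = 3, z = 5, w = 7. Then constraint 2: y + z = 8; constraint 3: w + z = 12, and every other listed constraint is also met.

Satisfiable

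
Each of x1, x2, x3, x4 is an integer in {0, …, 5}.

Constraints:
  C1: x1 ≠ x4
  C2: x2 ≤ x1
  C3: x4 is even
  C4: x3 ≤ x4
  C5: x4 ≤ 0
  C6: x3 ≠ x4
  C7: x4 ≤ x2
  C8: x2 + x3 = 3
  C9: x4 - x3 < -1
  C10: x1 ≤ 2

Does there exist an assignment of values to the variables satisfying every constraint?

From constraints 2 and 10: x2 ≤ x1 ≤ 2. From constraints 4 and 5: x3 ≤ x4 ≤ 0. Hence x2 + x3 ≤ 2. But constraint 8 requires x2 + x3 = 3, and 3 > 2. Contradiction.

Unsatisfiable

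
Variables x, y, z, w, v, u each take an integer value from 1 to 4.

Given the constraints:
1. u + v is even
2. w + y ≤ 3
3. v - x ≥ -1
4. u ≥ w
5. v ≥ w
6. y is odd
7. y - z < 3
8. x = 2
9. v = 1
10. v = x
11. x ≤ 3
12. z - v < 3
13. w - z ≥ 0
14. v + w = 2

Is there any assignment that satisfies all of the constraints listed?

Unsatisfiable

Constraint 9 fixes v = 1 and constraint 8 fixes x = 2, but constraint 10 requires v = x. Since 1 ≠ 2, contradiction.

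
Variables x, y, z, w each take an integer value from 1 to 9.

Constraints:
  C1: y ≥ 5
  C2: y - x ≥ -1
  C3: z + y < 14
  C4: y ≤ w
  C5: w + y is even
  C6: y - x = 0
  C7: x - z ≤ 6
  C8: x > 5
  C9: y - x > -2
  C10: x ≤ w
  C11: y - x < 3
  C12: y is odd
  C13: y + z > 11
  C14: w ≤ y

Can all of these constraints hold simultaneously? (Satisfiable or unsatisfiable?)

Satisfiable

The assignment x = 9, y = 9, z = 3, w = 9 works:
  constraint 2 holds since y - x = 0.
  constraint 3 holds since z + y = 12.
The rest check out directly.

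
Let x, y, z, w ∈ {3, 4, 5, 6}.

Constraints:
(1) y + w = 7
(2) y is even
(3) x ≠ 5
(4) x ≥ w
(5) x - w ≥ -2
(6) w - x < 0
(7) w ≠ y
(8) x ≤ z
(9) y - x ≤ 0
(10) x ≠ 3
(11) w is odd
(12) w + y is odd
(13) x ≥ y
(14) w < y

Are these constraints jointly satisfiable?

One satisfying assignment is x = 4, y = 4, z = 6, w = 3.
For the less obvious constraints — constraint 1: y + w = 7; constraint 5: x - w = 1 — and the others hold by inspection.

Satisfiable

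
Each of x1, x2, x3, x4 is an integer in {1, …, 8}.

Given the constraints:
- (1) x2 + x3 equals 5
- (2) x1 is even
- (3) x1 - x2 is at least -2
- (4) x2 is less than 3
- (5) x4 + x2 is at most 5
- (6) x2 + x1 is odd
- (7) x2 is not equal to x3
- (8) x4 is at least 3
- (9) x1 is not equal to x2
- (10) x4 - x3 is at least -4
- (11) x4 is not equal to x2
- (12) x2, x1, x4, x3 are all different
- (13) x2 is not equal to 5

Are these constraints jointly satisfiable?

Satisfiable

Take x1 = 2, x2 = 1, x3 = 4, x4 = 3. Then constraint 1: x2 + x3 = 5; constraint 3: x1 - x2 = 1; constraint 5: x4 + x2 = 4, and every other listed constraint is also met.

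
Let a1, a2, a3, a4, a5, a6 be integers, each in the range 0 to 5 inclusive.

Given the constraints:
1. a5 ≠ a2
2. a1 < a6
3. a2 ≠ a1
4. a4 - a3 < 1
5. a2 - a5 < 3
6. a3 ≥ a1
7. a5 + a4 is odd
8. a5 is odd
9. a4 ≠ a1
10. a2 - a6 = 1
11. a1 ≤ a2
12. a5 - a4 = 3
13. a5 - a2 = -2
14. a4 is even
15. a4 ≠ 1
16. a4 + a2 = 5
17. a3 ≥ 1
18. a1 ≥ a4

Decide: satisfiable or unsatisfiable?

Satisfiable

The assignment a1 = 1, a2 = 5, a3 = 2, a4 = 0, a5 = 3, a6 = 4 works:
  constraint 4 holds since a4 - a3 = -2.
  constraint 5 holds since a2 - a5 = 2.
  constraint 10 holds since a2 - a6 = 1.
The rest check out directly.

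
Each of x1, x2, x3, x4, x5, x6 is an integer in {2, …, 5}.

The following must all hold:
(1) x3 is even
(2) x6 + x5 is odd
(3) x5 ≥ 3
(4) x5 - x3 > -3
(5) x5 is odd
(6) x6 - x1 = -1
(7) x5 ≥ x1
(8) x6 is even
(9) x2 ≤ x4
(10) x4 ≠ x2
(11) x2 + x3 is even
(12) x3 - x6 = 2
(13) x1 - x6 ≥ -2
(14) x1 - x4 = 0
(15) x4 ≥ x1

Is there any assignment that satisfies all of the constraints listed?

Setting (x1, x2, x3, x4, x5, x6) = (3, 2, 4, 3, 3, 2) satisfies everything: constraint 4: x5 - x3 = -1; constraint 6: x6 - x1 = -1, and the others follow.

Satisfiable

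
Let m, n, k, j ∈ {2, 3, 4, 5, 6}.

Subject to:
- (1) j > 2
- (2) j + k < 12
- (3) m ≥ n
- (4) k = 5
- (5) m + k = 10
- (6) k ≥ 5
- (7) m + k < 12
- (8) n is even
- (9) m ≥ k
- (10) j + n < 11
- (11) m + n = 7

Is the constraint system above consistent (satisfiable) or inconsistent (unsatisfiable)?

Satisfiable

Setting (m, n, k, j) = (5, 2, 5, 6) satisfies everything: constraint 2: j + k = 11; constraint 5: m + k = 10, and the others follow.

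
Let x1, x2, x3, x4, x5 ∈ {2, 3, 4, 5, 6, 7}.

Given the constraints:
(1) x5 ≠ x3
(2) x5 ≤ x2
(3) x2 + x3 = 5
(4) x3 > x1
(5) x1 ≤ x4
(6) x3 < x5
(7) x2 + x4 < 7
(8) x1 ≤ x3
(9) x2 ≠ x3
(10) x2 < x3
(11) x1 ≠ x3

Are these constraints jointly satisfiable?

Constraints 2, 6, and 10 give x2 < x3, x3 < x5, x5 ≤ x2. Chaining: x2 < x3 < x5 ≤ x2, which forces x2 < x2 — impossible.

Unsatisfiable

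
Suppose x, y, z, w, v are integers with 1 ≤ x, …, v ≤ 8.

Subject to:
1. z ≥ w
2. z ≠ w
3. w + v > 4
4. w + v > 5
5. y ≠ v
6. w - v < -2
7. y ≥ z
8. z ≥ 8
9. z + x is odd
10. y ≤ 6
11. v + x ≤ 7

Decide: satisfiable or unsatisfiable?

Unsatisfiable

From constraints 7 and 8: y ≥ z and z ≥ 8, so y ≥ 8. From constraint 10: y ≤ 6. But 6 < 8, so no value of y works.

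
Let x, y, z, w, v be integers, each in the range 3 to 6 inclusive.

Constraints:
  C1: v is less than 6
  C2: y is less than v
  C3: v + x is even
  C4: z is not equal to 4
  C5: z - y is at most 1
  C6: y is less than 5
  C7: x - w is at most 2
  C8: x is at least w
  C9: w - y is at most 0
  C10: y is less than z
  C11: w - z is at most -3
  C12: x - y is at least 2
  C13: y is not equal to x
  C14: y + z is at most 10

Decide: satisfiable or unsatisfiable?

Unsatisfiable

Constraints 5, 7, 11, and 12 give w − x ≥ -2, x − y ≥ 2, y − z ≥ -1, z − w ≥ 3.
Adding all 4 inequalities: the left sides telescope to 0, and the right sides sum to (-2) + 2 + (-1) + 3 = 2. So 0 ≥ 2, which is false.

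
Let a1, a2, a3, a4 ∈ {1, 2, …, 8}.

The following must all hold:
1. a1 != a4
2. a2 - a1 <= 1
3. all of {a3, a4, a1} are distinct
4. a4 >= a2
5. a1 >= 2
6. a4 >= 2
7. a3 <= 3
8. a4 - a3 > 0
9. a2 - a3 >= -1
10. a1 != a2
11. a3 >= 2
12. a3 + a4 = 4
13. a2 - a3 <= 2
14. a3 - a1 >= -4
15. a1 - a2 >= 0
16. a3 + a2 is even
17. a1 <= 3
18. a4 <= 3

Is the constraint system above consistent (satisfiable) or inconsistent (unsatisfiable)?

Unsatisfiable

Constraints 5, 6, 7, 11, 17, and 18 confine each of a3, a4, a1 to the 2 values {2, 3}.
Constraint 3 requires all 3 of them to be distinct, but only 2 values are available — impossible by the pigeonhole principle.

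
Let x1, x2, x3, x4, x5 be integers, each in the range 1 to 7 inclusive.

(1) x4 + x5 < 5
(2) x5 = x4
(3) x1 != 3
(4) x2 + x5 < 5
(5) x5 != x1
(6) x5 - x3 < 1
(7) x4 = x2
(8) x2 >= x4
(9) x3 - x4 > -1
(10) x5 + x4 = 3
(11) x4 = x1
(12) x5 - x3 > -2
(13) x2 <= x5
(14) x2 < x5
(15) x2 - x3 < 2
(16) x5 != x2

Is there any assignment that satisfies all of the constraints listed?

Unsatisfiable

From constraints 2 and 7, x5 = x4 = x2, so x5 = x2. But constraint 16 says x5 ≠ x2. Contradiction.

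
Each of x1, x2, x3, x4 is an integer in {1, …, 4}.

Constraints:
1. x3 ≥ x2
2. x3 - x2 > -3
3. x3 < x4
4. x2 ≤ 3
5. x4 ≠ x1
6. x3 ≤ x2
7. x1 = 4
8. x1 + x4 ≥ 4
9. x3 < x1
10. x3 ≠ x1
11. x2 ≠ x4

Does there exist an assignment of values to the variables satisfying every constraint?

Satisfiable

Try x1 = 4, x2 = 2, x3 = 2, x4 = 3.
Check constraint 2: x3 - x2 = 0; constraint 8: x1 + x4 = 7. The remaining constraints are straightforward to verify.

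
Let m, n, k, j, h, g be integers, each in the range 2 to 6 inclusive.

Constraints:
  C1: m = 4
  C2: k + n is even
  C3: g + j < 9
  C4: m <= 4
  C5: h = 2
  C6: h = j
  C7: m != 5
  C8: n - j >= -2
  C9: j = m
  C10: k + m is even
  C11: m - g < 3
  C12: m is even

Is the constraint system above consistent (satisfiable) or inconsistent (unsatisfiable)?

Constraint 5 fixes h = 2 and constraint 1 fixes m = 4. Constraints 6 and 9 give h = j = m, so h = m. But 2 ≠ 4 — contradiction.

Unsatisfiable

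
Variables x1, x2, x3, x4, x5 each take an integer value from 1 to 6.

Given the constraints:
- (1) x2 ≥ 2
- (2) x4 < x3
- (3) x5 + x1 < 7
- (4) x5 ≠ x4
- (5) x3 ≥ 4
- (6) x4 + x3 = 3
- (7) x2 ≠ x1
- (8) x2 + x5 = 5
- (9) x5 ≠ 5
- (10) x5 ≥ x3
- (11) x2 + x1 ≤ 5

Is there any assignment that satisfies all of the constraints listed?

From constraint 1: x2 ≥ 2. From constraints 5 and 10: x5 ≥ x3 ≥ 4. Hence x2 + x5 ≥ 6. But constraint 8 requires x2 + x5 = 5, and 5 < 6. Contradiction.

Unsatisfiable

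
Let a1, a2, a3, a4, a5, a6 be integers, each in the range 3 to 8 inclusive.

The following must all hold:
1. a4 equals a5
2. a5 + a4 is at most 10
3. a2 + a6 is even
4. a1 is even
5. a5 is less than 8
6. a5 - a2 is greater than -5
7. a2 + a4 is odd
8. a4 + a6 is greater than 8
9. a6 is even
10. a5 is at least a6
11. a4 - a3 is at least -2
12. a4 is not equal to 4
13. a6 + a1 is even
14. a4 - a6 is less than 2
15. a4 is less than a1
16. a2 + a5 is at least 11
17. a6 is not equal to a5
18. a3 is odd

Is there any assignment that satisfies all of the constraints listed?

One satisfying assignment is a1 = 6, a2 = 8, a3 = 7, a4 = 5, a5 = 5, a6 = 4.
For the less obvious constraints — constraint 2: a5 + a4 = 10; constraint 6: a5 - a2 = -3; constraint 8: a4 + a6 = 9 — and the others hold by inspection.

Satisfiable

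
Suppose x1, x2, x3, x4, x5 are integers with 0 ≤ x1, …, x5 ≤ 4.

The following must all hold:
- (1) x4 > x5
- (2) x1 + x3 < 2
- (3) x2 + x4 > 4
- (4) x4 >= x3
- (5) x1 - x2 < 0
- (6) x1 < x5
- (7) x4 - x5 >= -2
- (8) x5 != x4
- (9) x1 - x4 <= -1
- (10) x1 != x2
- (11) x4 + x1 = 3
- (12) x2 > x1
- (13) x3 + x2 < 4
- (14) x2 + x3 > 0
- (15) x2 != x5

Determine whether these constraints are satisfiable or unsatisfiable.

Satisfiable

One satisfying assignment is x1 = 0, x2 = 3, x3 = 0, x4 = 3, x5 = 2.
For the less obvious constraints — constraint 2: x1 + x3 = 0; constraint 3: x2 + x4 = 6 — and the others hold by inspection.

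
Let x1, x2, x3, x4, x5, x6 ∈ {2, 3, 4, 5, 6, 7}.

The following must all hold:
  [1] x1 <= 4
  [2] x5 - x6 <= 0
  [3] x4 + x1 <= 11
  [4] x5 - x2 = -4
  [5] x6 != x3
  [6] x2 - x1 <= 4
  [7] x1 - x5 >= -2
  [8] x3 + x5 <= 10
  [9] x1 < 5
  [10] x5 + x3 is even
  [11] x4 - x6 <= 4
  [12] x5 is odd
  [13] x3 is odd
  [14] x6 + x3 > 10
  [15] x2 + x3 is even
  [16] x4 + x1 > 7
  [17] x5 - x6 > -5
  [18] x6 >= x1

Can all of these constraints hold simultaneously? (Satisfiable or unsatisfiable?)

Satisfiable

Setting (x1, x2, x3, x4, x5, x6) = (4, 7, 7, 6, 3, 5) satisfies everything: constraint 2: x5 - x6 = -2; constraint 3: x4 + x1 = 10, and the others follow.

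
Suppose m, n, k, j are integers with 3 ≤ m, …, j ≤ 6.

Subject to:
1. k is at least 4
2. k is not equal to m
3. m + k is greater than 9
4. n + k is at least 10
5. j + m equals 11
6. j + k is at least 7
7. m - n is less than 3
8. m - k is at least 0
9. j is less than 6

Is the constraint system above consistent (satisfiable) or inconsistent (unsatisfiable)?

Satisfiable

Try m = 6, n = 5, k = 5, j = 5.
Check constraint 3: m + k = 11; constraint 4: n + k = 10. The remaining constraints are straightforward to verify.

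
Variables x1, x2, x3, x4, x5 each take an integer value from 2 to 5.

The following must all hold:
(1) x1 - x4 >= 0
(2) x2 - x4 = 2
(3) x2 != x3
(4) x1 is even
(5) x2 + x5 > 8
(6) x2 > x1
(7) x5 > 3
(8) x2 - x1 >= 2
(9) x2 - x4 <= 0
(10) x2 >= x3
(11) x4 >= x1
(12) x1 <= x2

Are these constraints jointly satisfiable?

Unsatisfiable

Constraints 1, 8, and 9 give x2 − x1 ≥ 2, x1 − x4 ≥ 0, x4 − x2 ≥ 0.
Adding all 3 inequalities: the left sides telescope to 0, and the right sides sum to 2 + 0 + 0 = 2. So 0 ≥ 2, which is false.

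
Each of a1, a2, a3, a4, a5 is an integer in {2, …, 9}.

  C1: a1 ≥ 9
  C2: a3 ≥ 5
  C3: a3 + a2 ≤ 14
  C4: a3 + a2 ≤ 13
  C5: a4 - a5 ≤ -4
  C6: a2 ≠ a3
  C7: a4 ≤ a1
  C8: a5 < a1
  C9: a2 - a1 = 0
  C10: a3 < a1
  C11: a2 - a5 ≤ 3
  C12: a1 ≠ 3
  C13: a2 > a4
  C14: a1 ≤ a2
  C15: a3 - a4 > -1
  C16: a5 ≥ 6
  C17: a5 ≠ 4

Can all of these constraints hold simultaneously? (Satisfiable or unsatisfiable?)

From constraint 2: a3 ≥ 5. From constraints 1 and 14: a2 ≥ a1 ≥ 9. Hence a3 + a2 ≥ 14. But constraint 4 requires a3 + a2 ≤ 13, and 13 < 14. Contradiction.

Unsatisfiable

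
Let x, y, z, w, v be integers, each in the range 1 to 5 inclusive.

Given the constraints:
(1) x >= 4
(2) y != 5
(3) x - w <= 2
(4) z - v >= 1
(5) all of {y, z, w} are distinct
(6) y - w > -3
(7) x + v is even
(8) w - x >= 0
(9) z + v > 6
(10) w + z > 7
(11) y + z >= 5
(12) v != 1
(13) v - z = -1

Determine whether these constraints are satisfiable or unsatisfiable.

Setting (x, y, z, w, v) = (5, 3, 4, 5, 3) satisfies everything: constraint 3: x - w = 0; constraint 4: z - v = 1; constraint 6: y - w = -2, and the others follow.

Satisfiable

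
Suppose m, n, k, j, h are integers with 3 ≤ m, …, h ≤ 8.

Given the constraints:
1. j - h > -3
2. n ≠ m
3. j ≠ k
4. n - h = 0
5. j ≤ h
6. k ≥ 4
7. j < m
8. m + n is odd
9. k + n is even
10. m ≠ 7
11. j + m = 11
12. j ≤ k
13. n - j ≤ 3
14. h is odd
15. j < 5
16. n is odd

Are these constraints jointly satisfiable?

Take m = 8, n = 3, k = 5, j = 3, h = 3. Then constraint 1: j - h = 0; constraint 4: n - h = 0; constraint 11: j + m = 11, and every other listed constraint is also met.

Satisfiable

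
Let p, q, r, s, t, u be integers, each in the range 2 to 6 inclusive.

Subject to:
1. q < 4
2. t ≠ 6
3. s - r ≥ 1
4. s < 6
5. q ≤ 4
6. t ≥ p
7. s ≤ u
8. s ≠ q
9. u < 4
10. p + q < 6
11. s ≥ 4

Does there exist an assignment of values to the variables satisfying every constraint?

Unsatisfiable

From constraints 7 and 11: u ≥ s and s ≥ 4, so u ≥ 4. From constraint 9: u ≤ 3. But 3 < 4, so no value of u works.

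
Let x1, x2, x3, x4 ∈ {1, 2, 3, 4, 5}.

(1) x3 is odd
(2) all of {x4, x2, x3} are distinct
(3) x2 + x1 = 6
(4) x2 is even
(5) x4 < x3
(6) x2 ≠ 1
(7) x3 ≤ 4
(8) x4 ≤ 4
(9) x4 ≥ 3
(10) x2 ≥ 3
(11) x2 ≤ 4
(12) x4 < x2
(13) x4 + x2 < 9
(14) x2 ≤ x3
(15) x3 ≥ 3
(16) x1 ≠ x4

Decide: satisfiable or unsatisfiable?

Constraints 7, 8, 9, 10, 11, and 15 confine each of x4, x2, x3 to the 2 values {3, 4}.
Constraint 2 requires all 3 of them to be distinct, but only 2 values are available — impossible by the pigeonhole principle.

Unsatisfiable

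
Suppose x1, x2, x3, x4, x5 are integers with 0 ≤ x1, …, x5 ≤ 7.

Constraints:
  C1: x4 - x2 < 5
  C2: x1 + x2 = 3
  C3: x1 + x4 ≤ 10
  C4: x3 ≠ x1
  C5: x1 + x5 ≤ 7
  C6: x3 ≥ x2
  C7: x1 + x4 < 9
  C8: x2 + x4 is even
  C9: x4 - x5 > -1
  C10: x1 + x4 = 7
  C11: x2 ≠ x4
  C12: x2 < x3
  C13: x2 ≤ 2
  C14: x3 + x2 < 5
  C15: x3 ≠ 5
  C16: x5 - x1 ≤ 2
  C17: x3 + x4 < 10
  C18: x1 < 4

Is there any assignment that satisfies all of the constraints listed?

Satisfiable

Try x1 = 3, x2 = 0, x3 = 4, x4 = 4, x5 = 2.
Check constraint 1: x4 - x2 = 4; constraint 2: x1 + x2 = 3. The remaining constraints are straightforward to verify.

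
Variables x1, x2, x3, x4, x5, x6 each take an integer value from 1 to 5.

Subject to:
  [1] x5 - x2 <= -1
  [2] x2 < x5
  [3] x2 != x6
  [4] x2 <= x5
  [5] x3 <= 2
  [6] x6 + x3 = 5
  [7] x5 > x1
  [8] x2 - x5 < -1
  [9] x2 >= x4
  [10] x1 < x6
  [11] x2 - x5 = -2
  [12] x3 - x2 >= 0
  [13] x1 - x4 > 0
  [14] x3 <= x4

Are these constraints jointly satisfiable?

Unsatisfiable

Constraints 1, 7, 12, 13, and 14 give x5 < x2, x2 ≤ x3, x3 ≤ x4, x4 < x1, x1 < x5. Chaining: x5 < x2 ≤ x3 ≤ x4 < x1 < x5, which forces x5 < x5 — impossible.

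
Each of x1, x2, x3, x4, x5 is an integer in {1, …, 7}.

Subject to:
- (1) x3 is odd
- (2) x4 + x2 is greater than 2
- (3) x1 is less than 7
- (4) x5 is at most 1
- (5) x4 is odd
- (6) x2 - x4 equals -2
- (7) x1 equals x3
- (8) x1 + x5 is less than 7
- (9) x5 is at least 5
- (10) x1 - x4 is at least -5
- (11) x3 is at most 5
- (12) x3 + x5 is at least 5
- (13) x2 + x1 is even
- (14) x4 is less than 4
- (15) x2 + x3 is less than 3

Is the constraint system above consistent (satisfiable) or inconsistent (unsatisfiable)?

Unsatisfiable

From constraint 9: x5 ≥ 5. From constraint 4: x5 ≤ 1. But 1 < 5, so no value of x5 works.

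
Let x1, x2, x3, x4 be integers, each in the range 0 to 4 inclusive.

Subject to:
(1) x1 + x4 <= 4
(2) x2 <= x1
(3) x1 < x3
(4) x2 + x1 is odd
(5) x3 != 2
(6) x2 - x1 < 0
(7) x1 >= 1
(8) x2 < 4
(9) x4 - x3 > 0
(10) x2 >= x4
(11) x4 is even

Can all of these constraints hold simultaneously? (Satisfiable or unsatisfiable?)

Constraints 2, 3, 9, and 10 give x4 ≤ x2, x2 ≤ x1, x1 < x3, x3 < x4. Chaining: x4 ≤ x2 ≤ x1 < x3 < x4, which forces x4 < x4 — impossible.

Unsatisfiable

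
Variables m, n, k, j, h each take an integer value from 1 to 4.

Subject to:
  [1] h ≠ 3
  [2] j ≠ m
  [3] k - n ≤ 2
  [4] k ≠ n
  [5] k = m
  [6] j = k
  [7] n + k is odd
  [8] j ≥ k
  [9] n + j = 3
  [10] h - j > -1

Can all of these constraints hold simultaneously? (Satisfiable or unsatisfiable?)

Unsatisfiable

From constraints 5 and 6, j = k = m, so j = m. But constraint 2 says j ≠ m. Contradiction.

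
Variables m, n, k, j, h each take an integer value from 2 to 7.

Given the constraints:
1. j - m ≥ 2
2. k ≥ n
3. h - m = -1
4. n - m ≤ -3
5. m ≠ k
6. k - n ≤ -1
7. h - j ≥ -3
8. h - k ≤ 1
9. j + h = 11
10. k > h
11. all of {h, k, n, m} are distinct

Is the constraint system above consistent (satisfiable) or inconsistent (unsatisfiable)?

Unsatisfiable

Constraints 1, 4, 6, 7, and 8 give m − n ≥ 3, n − k ≥ 1, k − h ≥ -1, h − j ≥ -3, j − m ≥ 2.
Adding all 5 inequalities: the left sides telescope to 0, and the right sides sum to 3 + 1 + (-1) + (-3) + 2 = 2. So 0 ≥ 2, which is false.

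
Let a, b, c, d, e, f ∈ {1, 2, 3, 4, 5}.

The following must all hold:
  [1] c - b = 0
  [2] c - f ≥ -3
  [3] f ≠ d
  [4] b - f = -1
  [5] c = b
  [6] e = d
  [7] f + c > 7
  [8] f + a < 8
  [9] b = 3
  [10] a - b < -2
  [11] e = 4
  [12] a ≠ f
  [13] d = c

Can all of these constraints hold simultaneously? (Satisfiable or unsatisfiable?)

Unsatisfiable

Constraint 11 fixes e = 4 and constraint 9 fixes b = 3. Constraints 5, 6, and 13 give e = d = c = b, so e = b. But 4 ≠ 3 — contradiction.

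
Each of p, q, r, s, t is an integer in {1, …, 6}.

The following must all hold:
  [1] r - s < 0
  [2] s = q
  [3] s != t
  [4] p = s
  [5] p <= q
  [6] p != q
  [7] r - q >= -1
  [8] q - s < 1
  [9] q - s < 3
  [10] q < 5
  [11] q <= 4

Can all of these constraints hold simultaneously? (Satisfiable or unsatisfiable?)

From constraints 2 and 4, p = s = q, so p = q. But constraint 6 says p ≠ q. Contradiction.

Unsatisfiable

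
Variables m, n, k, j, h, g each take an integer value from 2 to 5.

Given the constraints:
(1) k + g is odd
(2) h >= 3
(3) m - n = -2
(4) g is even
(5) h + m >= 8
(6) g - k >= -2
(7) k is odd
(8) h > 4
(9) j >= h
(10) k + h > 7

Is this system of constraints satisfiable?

Satisfiable

Setting (m, n, k, j, h, g) = (3, 5, 3, 5, 5, 2) satisfies everything: constraint 3: m - n = -2; constraint 5: h + m = 8, and the others follow.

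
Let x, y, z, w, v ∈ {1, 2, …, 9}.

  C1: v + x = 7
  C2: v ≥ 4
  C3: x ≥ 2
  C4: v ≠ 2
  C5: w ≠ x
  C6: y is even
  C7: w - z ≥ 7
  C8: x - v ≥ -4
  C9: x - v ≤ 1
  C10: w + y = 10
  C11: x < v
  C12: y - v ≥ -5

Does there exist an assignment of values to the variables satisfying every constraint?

Setting (x, y, z, w, v) = (3, 2, 1, 8, 4) satisfies everything: constraint 1: v + x = 7; constraint 7: w - z = 7; constraint 8: x - v = -1, and the others follow.

Satisfiable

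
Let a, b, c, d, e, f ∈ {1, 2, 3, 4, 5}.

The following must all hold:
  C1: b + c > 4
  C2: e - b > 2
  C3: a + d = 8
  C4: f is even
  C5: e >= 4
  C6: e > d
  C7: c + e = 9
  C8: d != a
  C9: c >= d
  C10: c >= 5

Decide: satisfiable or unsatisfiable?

Take a = 5, b = 1, c = 5, d = 3, e = 4, f = 2. Then constraint 1: b + c = 6; constraint 2: e - b = 3, and every other listed constraint is also met.

Satisfiable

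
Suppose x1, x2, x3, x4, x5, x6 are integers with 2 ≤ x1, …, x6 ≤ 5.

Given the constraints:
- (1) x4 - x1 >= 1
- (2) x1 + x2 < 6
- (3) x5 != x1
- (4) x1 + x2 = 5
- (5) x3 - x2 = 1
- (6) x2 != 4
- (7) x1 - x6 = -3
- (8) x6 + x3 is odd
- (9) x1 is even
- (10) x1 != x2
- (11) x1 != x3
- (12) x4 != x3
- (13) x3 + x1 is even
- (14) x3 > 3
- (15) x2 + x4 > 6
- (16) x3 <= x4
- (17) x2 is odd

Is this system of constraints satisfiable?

The assignment x1 = 2, x2 = 3, x3 = 4, x4 = 5, x5 = 5, x6 = 5 works:
  constraint 1 holds since x4 - x1 = 3.
  constraint 2 holds since x1 + x2 = 5.
The rest check out directly.

Satisfiable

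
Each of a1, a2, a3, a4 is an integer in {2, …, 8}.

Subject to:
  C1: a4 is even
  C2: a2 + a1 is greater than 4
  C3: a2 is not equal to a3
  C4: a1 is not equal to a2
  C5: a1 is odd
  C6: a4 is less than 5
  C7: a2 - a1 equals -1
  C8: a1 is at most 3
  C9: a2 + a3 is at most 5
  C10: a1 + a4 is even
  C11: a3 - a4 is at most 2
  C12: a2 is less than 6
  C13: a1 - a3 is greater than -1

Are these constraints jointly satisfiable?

Constraint 5 makes a1 odd and constraint 1 makes a4 even, so a1 + a4 must be odd. Constraint 10 says a1 + a4 is even — contradiction.

Unsatisfiable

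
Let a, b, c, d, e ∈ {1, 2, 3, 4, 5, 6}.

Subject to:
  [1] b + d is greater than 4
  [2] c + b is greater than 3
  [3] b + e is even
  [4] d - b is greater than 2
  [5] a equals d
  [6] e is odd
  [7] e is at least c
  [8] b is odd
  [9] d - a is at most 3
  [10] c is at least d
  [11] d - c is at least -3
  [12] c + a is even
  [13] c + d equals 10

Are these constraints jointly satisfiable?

One satisfying assignment is a = 5, b = 1, c = 5, d = 5, e = 5.
For the less obvious constraints — constraint 1: b + d = 6; constraint 2: c + b = 6 — and the others hold by inspection.

Satisfiable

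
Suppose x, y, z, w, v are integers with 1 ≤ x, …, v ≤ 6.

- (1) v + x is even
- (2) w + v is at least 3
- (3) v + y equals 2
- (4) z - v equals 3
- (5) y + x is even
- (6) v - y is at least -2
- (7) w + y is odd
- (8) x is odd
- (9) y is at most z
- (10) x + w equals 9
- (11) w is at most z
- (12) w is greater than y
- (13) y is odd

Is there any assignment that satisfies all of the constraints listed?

Satisfiable

The assignment x = 5, y = 1, z = 4, w = 4, v = 1 works:
  constraint 2 holds since w + v = 5.
  constraint 3 holds since v + y = 2.
  constraint 4 holds since z - v = 3.
The rest check out directly.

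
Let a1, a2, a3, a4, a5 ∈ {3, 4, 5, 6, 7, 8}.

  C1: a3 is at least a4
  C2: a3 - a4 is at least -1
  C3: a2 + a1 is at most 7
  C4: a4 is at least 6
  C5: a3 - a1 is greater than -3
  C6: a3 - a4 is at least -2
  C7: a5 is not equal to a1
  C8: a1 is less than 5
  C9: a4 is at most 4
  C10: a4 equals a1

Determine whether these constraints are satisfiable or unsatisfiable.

From constraint 4: a4 ≥ 6. From constraint 9: a4 ≤ 4. But 4 < 6, so no value of a4 works.

Unsatisfiable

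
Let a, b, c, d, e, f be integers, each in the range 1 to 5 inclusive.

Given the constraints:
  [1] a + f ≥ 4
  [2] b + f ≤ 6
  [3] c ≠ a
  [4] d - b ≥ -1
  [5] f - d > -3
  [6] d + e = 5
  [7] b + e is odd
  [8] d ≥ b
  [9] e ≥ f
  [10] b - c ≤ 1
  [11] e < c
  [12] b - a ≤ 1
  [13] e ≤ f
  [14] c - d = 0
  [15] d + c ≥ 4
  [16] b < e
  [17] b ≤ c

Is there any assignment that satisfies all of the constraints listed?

Satisfiable

Setting (a, b, c, d, e, f) = (2, 1, 3, 3, 2, 2) satisfies everything: constraint 1: a + f = 4; constraint 2: b + f = 3; constraint 4: d - b = 2, and the others follow.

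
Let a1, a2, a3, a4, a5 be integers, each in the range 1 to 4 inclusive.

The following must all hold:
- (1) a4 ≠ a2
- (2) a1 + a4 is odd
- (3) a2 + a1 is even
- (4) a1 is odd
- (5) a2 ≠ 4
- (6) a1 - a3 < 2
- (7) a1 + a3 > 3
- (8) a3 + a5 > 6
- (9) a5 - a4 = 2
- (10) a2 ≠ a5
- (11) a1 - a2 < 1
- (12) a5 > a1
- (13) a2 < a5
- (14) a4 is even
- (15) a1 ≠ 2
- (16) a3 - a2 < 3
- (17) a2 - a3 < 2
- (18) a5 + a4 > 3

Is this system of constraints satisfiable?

One satisfying assignment is a1 = 3, a2 = 3, a3 = 3, a4 = 2, a5 = 4.
For the less obvious constraints — constraint 6: a1 - a3 = 0; constraint 7: a1 + a3 = 6 — and the others hold by inspection.

Satisfiable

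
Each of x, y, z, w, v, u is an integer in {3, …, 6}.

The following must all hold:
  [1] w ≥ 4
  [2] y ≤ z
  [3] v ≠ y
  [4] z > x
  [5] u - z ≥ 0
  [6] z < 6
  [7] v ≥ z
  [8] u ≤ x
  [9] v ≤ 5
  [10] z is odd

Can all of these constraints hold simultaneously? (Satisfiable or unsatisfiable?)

Constraints 4, 5, and 8 give u ≤ x, x < z, z ≤ u. Chaining: u ≤ x < z ≤ u, which forces u < u — impossible.

Unsatisfiable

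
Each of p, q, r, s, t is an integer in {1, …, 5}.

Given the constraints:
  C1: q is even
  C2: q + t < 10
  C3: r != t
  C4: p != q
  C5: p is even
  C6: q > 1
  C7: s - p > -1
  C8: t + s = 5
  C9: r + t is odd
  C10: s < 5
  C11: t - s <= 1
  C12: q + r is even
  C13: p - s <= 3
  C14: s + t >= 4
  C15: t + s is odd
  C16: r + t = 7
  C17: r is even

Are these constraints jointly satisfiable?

Satisfiable

Take p = 2, q = 4, r = 4, s = 2, t = 3. Then constraint 2: q + t = 7; constraint 7: s - p = 0; constraint 8: t + s = 5, and every other listed constraint is also met.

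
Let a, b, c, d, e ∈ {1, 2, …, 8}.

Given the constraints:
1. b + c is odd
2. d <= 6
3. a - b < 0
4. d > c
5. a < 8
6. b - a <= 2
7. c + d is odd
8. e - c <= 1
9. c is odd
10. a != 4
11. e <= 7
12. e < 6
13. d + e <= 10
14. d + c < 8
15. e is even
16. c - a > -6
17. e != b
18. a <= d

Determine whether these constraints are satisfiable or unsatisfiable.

Try a = 6, b = 8, c = 1, d = 6, e = 2.
Check constraint 3: a - b = -2; constraint 6: b - a = 2; constraint 8: e - c = 1. The remaining constraints are straightforward to verify.

Satisfiable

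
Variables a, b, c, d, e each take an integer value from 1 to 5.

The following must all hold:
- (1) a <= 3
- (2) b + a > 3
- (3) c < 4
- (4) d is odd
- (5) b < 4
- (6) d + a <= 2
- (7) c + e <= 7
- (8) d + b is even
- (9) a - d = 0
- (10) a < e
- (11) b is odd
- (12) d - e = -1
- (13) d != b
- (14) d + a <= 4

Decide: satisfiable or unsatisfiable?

Satisfiable

Take a = 1, b = 3, c = 2, d = 1, e = 2. Then constraint 2: b + a = 4; constraint 6: d + a = 2; constraint 7: c + e = 4, and every other listed constraint is also met.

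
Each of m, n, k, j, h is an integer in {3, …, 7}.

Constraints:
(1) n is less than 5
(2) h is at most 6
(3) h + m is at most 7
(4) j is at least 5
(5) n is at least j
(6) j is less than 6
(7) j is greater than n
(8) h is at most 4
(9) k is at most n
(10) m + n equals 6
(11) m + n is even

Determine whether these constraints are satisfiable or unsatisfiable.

From constraints 4 and 5: n ≥ j and j ≥ 5, so n ≥ 5. From constraint 1: n ≤ 4. But 4 < 5, so no value of n works.

Unsatisfiable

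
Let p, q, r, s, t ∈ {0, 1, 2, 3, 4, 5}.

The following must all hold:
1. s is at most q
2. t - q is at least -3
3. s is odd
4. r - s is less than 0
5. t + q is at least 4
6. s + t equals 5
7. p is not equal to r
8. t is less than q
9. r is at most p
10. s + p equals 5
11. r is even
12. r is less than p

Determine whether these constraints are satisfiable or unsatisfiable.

Satisfiable

Setting (p, q, r, s, t) = (2, 5, 0, 3, 2) satisfies everything: constraint 2: t - q = -3; constraint 4: r - s = -3; constraint 5: t + q = 7, and the others follow.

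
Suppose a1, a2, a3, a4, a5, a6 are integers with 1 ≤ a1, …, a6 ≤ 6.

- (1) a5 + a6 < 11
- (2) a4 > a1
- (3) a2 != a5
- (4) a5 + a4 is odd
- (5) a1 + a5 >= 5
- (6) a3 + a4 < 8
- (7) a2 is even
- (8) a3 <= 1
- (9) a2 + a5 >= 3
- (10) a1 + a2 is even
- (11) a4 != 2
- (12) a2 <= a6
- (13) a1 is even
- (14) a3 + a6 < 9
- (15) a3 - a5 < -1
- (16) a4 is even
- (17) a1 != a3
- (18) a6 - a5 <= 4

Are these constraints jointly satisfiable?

One satisfying assignment is a1 = 2, a2 = 2, a3 = 1, a4 = 4, a5 = 3, a6 = 5.
For the less obvious constraints — constraint 1: a5 + a6 = 8; constraint 5: a1 + a5 = 5; constraint 6: a3 + a4 = 5 — and the others hold by inspection.

Satisfiable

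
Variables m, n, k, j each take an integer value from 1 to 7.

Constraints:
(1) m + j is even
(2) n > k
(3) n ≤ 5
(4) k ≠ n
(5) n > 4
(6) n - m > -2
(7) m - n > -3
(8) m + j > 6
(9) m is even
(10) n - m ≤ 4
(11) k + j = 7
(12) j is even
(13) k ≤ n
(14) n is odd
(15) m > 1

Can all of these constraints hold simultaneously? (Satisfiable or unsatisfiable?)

One satisfying assignment is m = 4, n = 5, k = 3, j = 4.
For the less obvious constraints — constraint 6: n - m = 1; constraint 7: m - n = -1; constraint 8: m + j = 8 — and the others hold by inspection.

Satisfiable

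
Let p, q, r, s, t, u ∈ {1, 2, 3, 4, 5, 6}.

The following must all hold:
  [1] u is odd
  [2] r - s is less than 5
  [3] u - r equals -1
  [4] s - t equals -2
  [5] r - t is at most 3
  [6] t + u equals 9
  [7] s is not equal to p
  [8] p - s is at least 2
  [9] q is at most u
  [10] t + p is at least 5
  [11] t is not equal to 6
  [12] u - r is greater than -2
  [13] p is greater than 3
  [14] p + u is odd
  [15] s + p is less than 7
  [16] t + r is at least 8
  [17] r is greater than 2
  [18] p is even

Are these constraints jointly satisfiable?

Satisfiable

The assignment p = 4, q = 4, r = 6, s = 2, t = 4, u = 5 works:
  constraint 2 holds since r - s = 4.
  constraint 3 holds since u - r = -1.
  constraint 4 holds since s - t = -2.
The rest check out directly.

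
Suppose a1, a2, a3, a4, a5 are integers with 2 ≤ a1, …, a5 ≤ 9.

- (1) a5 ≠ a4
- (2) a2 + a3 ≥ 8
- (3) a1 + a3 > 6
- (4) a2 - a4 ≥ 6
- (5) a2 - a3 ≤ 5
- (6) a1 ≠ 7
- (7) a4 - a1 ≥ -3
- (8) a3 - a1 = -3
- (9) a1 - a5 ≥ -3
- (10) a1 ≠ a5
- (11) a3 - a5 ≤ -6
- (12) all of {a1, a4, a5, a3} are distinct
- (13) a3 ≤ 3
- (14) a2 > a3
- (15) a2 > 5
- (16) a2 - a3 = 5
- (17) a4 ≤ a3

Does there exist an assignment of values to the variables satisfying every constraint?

Unsatisfiable

Constraints 4, 5, 7, 9, and 11 give a4 − a1 ≥ -3, a1 − a5 ≥ -3, a5 − a3 ≥ 6, a3 − a2 ≥ -5, a2 − a4 ≥ 6.
Adding all 5 inequalities: the left sides telescope to 0, and the right sides sum to (-3) + (-3) + 6 + (-5) + 6 = 1. So 0 ≥ 1, which is false.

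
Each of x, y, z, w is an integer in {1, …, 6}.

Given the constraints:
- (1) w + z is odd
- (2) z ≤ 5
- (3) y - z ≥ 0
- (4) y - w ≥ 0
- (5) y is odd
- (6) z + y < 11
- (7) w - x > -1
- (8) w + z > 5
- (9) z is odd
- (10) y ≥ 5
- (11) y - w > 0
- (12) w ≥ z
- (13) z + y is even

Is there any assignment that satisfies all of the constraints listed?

Take x = 2, y = 5, z = 3, w = 4. Then constraint 3: y - z = 2; constraint 4: y - w = 1, and every other listed constraint is also met.

Satisfiable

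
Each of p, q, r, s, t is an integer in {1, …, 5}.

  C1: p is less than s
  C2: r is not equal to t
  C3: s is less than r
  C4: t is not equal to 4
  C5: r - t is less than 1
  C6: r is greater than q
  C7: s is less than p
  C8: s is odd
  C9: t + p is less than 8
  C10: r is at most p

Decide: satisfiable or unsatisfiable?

Unsatisfiable

Constraints 1, 3, and 10 give s < r, r ≤ p, p < s. Chaining: s < r ≤ p < s, which forces s < s — impossible.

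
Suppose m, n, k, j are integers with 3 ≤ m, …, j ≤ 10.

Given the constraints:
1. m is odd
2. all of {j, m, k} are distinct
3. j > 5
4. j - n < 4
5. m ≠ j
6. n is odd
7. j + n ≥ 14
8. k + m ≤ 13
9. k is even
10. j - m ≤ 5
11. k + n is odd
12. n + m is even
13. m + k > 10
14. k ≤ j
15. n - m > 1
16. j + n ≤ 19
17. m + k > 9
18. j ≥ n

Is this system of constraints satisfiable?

One satisfying assignment is m = 5, n = 7, k = 6, j = 10.
For the less obvious constraints — constraint 4: j - n = 3; constraint 7: j + n = 17 — and the others hold by inspection.

Satisfiable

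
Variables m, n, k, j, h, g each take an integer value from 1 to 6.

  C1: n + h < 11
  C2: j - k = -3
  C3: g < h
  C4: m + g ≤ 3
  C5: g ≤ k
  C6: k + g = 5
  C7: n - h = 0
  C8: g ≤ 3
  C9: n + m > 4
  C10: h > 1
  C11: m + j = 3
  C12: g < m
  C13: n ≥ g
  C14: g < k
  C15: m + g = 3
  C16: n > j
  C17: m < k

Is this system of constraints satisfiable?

Satisfiable

Try m = 2, n = 5, k = 4, j = 1, h = 5, g = 1.
Check constraint 1: n + h = 10; constraint 2: j - k = -3. The remaining constraints are straightforward to verify.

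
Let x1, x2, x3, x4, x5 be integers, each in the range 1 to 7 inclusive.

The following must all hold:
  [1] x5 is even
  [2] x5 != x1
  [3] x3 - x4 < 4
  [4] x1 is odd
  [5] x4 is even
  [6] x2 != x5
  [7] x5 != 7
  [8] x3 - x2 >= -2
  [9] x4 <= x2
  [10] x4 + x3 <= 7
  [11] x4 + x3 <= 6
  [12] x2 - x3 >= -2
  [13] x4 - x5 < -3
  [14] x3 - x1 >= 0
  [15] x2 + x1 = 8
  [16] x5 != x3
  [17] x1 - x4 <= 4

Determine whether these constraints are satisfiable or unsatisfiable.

Satisfiable

Setting (x1, x2, x3, x4, x5) = (3, 5, 4, 2, 6) satisfies everything: constraint 3: x3 - x4 = 2; constraint 8: x3 - x2 = -1, and the others follow.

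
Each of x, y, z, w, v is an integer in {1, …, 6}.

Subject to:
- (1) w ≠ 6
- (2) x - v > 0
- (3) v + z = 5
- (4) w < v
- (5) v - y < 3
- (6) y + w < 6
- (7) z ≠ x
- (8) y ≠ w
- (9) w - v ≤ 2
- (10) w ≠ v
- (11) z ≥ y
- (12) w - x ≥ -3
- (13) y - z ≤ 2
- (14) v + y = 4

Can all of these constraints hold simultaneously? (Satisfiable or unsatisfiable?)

Satisfiable

The assignment x = 5, y = 1, z = 2, w = 2, v = 3 works:
  constraint 2 holds since x - v = 2.
  constraint 3 holds since v + z = 5.
  constraint 5 holds since v - y = 2.
The rest check out directly.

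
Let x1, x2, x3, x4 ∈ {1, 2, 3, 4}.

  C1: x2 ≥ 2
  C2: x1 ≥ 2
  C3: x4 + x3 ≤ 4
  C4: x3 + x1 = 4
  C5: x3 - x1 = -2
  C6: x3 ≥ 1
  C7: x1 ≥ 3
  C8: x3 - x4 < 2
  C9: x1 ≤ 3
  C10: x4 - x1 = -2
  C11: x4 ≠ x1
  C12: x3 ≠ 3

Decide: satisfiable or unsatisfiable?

Satisfiable

Try x1 = 3, x2 = 4, x3 = 1, x4 = 1.
Check constraint 3: x4 + x3 = 2; constraint 4: x3 + x1 = 4; constraint 5: x3 - x1 = -2. The remaining constraints are straightforward to verify.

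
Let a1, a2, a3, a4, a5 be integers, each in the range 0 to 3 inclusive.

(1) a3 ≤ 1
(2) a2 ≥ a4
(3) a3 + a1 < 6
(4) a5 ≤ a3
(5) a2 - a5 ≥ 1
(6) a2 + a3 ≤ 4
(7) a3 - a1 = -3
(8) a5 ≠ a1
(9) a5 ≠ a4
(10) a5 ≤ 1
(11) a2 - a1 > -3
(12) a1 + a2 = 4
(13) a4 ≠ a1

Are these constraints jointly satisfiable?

Satisfiable

Take a1 = 3, a2 = 1, a3 = 0, a4 = 1, a5 = 0. Then constraint 3: a3 + a1 = 3; constraint 5: a2 - a5 = 1; constraint 6: a2 + a3 = 1, and every other listed constraint is also met.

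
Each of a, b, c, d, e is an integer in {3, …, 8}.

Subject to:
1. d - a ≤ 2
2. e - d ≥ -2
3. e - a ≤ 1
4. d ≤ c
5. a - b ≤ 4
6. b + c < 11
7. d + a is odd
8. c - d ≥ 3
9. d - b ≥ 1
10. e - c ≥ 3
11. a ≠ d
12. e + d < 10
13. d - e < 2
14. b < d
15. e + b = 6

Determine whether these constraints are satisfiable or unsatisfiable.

Unsatisfiable

Constraints 3, 5, 8, 9, and 10 give b − a ≥ -4, a − e ≥ -1, e − c ≥ 3, c − d ≥ 3, d − b ≥ 1.
Adding all 5 inequalities: the left sides telescope to 0, and the right sides sum to (-4) + (-1) + 3 + 3 + 1 = 2. So 0 ≥ 2, which is false.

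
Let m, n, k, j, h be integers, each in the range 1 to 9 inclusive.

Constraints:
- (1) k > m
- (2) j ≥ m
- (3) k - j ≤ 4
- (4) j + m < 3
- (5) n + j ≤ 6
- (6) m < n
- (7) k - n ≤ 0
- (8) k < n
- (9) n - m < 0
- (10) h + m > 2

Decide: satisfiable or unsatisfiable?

Unsatisfiable

Constraints 1, 8, and 9 give n < m, m < k, k < n. Chaining: n < m < k < n, which forces n < n — impossible.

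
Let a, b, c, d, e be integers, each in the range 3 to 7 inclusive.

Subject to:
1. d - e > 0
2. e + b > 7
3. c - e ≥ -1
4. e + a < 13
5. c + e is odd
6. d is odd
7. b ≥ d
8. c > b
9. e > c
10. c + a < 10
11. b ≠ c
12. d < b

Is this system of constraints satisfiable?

Constraints 1, 8, 9, and 12 give c < e, e < d, d < b, b < c. Chaining: c < e < d < b < c, which forces c < c — impossible.

Unsatisfiable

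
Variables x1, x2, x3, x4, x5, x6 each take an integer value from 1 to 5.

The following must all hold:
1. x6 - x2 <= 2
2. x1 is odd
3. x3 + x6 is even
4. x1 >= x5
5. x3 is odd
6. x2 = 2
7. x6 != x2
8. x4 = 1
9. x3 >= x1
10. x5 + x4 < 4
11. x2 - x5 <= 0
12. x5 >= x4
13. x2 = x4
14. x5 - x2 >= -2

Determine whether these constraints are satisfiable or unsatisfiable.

Constraint 6 fixes x2 = 2 and constraint 8 fixes x4 = 1, but constraint 13 requires x2 = x4. Since 2 ≠ 1, contradiction.

Unsatisfiable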